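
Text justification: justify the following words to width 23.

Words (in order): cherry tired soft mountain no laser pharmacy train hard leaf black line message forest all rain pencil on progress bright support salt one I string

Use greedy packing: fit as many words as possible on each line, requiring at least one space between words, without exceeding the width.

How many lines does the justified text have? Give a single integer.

Line 1: ['cherry', 'tired', 'soft'] (min_width=17, slack=6)
Line 2: ['mountain', 'no', 'laser'] (min_width=17, slack=6)
Line 3: ['pharmacy', 'train', 'hard'] (min_width=19, slack=4)
Line 4: ['leaf', 'black', 'line', 'message'] (min_width=23, slack=0)
Line 5: ['forest', 'all', 'rain', 'pencil'] (min_width=22, slack=1)
Line 6: ['on', 'progress', 'bright'] (min_width=18, slack=5)
Line 7: ['support', 'salt', 'one', 'I'] (min_width=18, slack=5)
Line 8: ['string'] (min_width=6, slack=17)
Total lines: 8

Answer: 8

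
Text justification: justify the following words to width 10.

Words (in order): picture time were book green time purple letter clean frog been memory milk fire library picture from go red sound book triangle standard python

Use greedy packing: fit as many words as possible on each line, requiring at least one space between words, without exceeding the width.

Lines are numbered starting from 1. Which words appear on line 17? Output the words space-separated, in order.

Line 1: ['picture'] (min_width=7, slack=3)
Line 2: ['time', 'were'] (min_width=9, slack=1)
Line 3: ['book', 'green'] (min_width=10, slack=0)
Line 4: ['time'] (min_width=4, slack=6)
Line 5: ['purple'] (min_width=6, slack=4)
Line 6: ['letter'] (min_width=6, slack=4)
Line 7: ['clean', 'frog'] (min_width=10, slack=0)
Line 8: ['been'] (min_width=4, slack=6)
Line 9: ['memory'] (min_width=6, slack=4)
Line 10: ['milk', 'fire'] (min_width=9, slack=1)
Line 11: ['library'] (min_width=7, slack=3)
Line 12: ['picture'] (min_width=7, slack=3)
Line 13: ['from', 'go'] (min_width=7, slack=3)
Line 14: ['red', 'sound'] (min_width=9, slack=1)
Line 15: ['book'] (min_width=4, slack=6)
Line 16: ['triangle'] (min_width=8, slack=2)
Line 17: ['standard'] (min_width=8, slack=2)
Line 18: ['python'] (min_width=6, slack=4)

Answer: standard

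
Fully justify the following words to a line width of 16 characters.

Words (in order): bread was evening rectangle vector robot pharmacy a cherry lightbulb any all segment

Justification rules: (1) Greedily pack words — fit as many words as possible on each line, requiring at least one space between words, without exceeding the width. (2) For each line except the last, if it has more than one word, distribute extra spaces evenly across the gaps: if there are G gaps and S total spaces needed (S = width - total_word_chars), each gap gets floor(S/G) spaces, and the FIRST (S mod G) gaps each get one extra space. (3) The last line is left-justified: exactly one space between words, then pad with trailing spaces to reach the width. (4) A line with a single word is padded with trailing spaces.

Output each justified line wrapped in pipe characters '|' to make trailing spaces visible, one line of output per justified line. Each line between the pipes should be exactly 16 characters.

Line 1: ['bread', 'was'] (min_width=9, slack=7)
Line 2: ['evening'] (min_width=7, slack=9)
Line 3: ['rectangle', 'vector'] (min_width=16, slack=0)
Line 4: ['robot', 'pharmacy', 'a'] (min_width=16, slack=0)
Line 5: ['cherry', 'lightbulb'] (min_width=16, slack=0)
Line 6: ['any', 'all', 'segment'] (min_width=15, slack=1)

Answer: |bread        was|
|evening         |
|rectangle vector|
|robot pharmacy a|
|cherry lightbulb|
|any all segment |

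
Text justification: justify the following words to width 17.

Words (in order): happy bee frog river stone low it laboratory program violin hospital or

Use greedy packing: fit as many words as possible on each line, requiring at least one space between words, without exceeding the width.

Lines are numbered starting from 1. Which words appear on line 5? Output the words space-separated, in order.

Line 1: ['happy', 'bee', 'frog'] (min_width=14, slack=3)
Line 2: ['river', 'stone', 'low'] (min_width=15, slack=2)
Line 3: ['it', 'laboratory'] (min_width=13, slack=4)
Line 4: ['program', 'violin'] (min_width=14, slack=3)
Line 5: ['hospital', 'or'] (min_width=11, slack=6)

Answer: hospital or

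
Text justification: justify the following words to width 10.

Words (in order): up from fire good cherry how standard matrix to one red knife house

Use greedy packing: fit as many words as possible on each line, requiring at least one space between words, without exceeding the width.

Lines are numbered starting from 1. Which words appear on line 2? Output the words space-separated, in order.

Line 1: ['up', 'from'] (min_width=7, slack=3)
Line 2: ['fire', 'good'] (min_width=9, slack=1)
Line 3: ['cherry', 'how'] (min_width=10, slack=0)
Line 4: ['standard'] (min_width=8, slack=2)
Line 5: ['matrix', 'to'] (min_width=9, slack=1)
Line 6: ['one', 'red'] (min_width=7, slack=3)
Line 7: ['knife'] (min_width=5, slack=5)
Line 8: ['house'] (min_width=5, slack=5)

Answer: fire good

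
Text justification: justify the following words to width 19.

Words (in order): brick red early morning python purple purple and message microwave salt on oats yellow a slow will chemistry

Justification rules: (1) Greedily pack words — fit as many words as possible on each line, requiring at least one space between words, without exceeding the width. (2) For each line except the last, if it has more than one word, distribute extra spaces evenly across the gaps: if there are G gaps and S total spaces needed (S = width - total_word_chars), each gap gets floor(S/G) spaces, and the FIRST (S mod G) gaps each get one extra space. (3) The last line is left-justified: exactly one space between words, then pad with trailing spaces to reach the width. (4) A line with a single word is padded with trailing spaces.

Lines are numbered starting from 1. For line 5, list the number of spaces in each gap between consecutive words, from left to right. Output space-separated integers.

Answer: 1 1 1

Derivation:
Line 1: ['brick', 'red', 'early'] (min_width=15, slack=4)
Line 2: ['morning', 'python'] (min_width=14, slack=5)
Line 3: ['purple', 'purple', 'and'] (min_width=17, slack=2)
Line 4: ['message', 'microwave'] (min_width=17, slack=2)
Line 5: ['salt', 'on', 'oats', 'yellow'] (min_width=19, slack=0)
Line 6: ['a', 'slow', 'will'] (min_width=11, slack=8)
Line 7: ['chemistry'] (min_width=9, slack=10)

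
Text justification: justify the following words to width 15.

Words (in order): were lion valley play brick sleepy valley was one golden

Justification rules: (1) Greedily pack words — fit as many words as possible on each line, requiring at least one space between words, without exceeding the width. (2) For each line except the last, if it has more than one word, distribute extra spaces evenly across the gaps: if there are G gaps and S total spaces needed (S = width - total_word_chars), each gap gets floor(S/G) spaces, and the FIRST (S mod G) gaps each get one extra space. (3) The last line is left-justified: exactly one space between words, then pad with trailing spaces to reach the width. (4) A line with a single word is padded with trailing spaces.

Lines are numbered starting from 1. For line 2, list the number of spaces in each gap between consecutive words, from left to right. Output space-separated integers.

Line 1: ['were', 'lion'] (min_width=9, slack=6)
Line 2: ['valley', 'play'] (min_width=11, slack=4)
Line 3: ['brick', 'sleepy'] (min_width=12, slack=3)
Line 4: ['valley', 'was', 'one'] (min_width=14, slack=1)
Line 5: ['golden'] (min_width=6, slack=9)

Answer: 5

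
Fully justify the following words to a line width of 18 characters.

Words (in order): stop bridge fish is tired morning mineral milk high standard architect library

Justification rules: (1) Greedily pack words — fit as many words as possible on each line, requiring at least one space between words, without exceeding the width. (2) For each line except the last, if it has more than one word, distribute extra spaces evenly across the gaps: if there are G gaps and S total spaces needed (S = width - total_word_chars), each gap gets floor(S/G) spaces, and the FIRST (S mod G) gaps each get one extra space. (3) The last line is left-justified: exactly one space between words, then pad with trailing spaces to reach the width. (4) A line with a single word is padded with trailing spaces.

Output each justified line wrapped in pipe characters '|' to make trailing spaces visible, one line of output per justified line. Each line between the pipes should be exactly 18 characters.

Line 1: ['stop', 'bridge', 'fish'] (min_width=16, slack=2)
Line 2: ['is', 'tired', 'morning'] (min_width=16, slack=2)
Line 3: ['mineral', 'milk', 'high'] (min_width=17, slack=1)
Line 4: ['standard', 'architect'] (min_width=18, slack=0)
Line 5: ['library'] (min_width=7, slack=11)

Answer: |stop  bridge  fish|
|is  tired  morning|
|mineral  milk high|
|standard architect|
|library           |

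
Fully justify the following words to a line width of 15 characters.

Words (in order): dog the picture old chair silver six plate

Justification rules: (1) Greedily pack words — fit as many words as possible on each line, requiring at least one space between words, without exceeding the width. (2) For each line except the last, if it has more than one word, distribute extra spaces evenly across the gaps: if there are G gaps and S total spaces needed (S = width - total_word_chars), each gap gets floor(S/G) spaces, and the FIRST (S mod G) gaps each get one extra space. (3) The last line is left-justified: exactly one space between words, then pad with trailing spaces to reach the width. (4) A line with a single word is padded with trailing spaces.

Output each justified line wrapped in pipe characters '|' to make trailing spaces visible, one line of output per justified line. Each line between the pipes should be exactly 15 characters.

Line 1: ['dog', 'the', 'picture'] (min_width=15, slack=0)
Line 2: ['old', 'chair'] (min_width=9, slack=6)
Line 3: ['silver', 'six'] (min_width=10, slack=5)
Line 4: ['plate'] (min_width=5, slack=10)

Answer: |dog the picture|
|old       chair|
|silver      six|
|plate          |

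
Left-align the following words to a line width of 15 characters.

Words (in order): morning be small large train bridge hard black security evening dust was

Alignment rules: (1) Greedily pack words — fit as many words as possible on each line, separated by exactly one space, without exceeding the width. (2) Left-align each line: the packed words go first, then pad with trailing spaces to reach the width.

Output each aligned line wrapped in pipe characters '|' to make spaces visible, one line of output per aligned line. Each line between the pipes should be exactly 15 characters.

Answer: |morning be     |
|small large    |
|train bridge   |
|hard black     |
|security       |
|evening dust   |
|was            |

Derivation:
Line 1: ['morning', 'be'] (min_width=10, slack=5)
Line 2: ['small', 'large'] (min_width=11, slack=4)
Line 3: ['train', 'bridge'] (min_width=12, slack=3)
Line 4: ['hard', 'black'] (min_width=10, slack=5)
Line 5: ['security'] (min_width=8, slack=7)
Line 6: ['evening', 'dust'] (min_width=12, slack=3)
Line 7: ['was'] (min_width=3, slack=12)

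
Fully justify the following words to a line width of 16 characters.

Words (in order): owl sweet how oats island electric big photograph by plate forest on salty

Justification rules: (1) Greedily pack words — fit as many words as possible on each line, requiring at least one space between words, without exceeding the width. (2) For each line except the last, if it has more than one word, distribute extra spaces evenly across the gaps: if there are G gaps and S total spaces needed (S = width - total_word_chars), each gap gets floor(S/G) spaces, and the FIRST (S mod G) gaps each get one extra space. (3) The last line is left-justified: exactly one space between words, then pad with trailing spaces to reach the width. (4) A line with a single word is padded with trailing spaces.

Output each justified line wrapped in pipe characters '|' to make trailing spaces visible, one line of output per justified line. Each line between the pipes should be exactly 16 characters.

Line 1: ['owl', 'sweet', 'how'] (min_width=13, slack=3)
Line 2: ['oats', 'island'] (min_width=11, slack=5)
Line 3: ['electric', 'big'] (min_width=12, slack=4)
Line 4: ['photograph', 'by'] (min_width=13, slack=3)
Line 5: ['plate', 'forest', 'on'] (min_width=15, slack=1)
Line 6: ['salty'] (min_width=5, slack=11)

Answer: |owl   sweet  how|
|oats      island|
|electric     big|
|photograph    by|
|plate  forest on|
|salty           |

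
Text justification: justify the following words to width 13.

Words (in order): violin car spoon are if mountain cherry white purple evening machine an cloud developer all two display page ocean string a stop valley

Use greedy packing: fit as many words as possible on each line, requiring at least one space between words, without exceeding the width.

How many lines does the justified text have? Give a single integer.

Answer: 13

Derivation:
Line 1: ['violin', 'car'] (min_width=10, slack=3)
Line 2: ['spoon', 'are', 'if'] (min_width=12, slack=1)
Line 3: ['mountain'] (min_width=8, slack=5)
Line 4: ['cherry', 'white'] (min_width=12, slack=1)
Line 5: ['purple'] (min_width=6, slack=7)
Line 6: ['evening'] (min_width=7, slack=6)
Line 7: ['machine', 'an'] (min_width=10, slack=3)
Line 8: ['cloud'] (min_width=5, slack=8)
Line 9: ['developer', 'all'] (min_width=13, slack=0)
Line 10: ['two', 'display'] (min_width=11, slack=2)
Line 11: ['page', 'ocean'] (min_width=10, slack=3)
Line 12: ['string', 'a', 'stop'] (min_width=13, slack=0)
Line 13: ['valley'] (min_width=6, slack=7)
Total lines: 13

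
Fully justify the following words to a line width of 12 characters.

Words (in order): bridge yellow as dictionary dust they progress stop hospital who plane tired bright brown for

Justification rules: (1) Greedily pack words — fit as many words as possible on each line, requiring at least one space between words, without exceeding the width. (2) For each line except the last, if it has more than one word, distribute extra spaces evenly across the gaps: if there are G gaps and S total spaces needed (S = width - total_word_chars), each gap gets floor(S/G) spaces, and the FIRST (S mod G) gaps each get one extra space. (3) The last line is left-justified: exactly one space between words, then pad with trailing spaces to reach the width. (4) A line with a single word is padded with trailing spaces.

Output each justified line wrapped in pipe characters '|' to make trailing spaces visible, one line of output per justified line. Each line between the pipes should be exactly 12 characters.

Line 1: ['bridge'] (min_width=6, slack=6)
Line 2: ['yellow', 'as'] (min_width=9, slack=3)
Line 3: ['dictionary'] (min_width=10, slack=2)
Line 4: ['dust', 'they'] (min_width=9, slack=3)
Line 5: ['progress'] (min_width=8, slack=4)
Line 6: ['stop'] (min_width=4, slack=8)
Line 7: ['hospital', 'who'] (min_width=12, slack=0)
Line 8: ['plane', 'tired'] (min_width=11, slack=1)
Line 9: ['bright', 'brown'] (min_width=12, slack=0)
Line 10: ['for'] (min_width=3, slack=9)

Answer: |bridge      |
|yellow    as|
|dictionary  |
|dust    they|
|progress    |
|stop        |
|hospital who|
|plane  tired|
|bright brown|
|for         |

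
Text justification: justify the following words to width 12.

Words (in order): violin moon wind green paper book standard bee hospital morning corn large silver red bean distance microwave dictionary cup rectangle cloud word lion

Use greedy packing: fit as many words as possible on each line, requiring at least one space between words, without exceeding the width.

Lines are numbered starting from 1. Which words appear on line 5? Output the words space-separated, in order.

Line 1: ['violin', 'moon'] (min_width=11, slack=1)
Line 2: ['wind', 'green'] (min_width=10, slack=2)
Line 3: ['paper', 'book'] (min_width=10, slack=2)
Line 4: ['standard', 'bee'] (min_width=12, slack=0)
Line 5: ['hospital'] (min_width=8, slack=4)
Line 6: ['morning', 'corn'] (min_width=12, slack=0)
Line 7: ['large', 'silver'] (min_width=12, slack=0)
Line 8: ['red', 'bean'] (min_width=8, slack=4)
Line 9: ['distance'] (min_width=8, slack=4)
Line 10: ['microwave'] (min_width=9, slack=3)
Line 11: ['dictionary'] (min_width=10, slack=2)
Line 12: ['cup'] (min_width=3, slack=9)
Line 13: ['rectangle'] (min_width=9, slack=3)
Line 14: ['cloud', 'word'] (min_width=10, slack=2)
Line 15: ['lion'] (min_width=4, slack=8)

Answer: hospital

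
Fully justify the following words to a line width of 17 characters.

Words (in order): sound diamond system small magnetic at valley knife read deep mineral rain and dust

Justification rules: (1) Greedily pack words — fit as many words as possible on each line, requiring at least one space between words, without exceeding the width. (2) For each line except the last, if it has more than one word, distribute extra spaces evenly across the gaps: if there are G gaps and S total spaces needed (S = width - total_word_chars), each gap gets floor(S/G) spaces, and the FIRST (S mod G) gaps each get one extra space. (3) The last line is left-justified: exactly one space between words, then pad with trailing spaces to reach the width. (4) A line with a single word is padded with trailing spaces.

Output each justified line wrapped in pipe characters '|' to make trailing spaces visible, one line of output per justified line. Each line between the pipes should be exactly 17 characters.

Answer: |sound     diamond|
|system      small|
|magnetic       at|
|valley knife read|
|deep mineral rain|
|and dust         |

Derivation:
Line 1: ['sound', 'diamond'] (min_width=13, slack=4)
Line 2: ['system', 'small'] (min_width=12, slack=5)
Line 3: ['magnetic', 'at'] (min_width=11, slack=6)
Line 4: ['valley', 'knife', 'read'] (min_width=17, slack=0)
Line 5: ['deep', 'mineral', 'rain'] (min_width=17, slack=0)
Line 6: ['and', 'dust'] (min_width=8, slack=9)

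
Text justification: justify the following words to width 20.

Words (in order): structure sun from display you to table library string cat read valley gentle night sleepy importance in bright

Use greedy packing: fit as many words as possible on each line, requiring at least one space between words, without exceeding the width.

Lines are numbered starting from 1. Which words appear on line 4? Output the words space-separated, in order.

Answer: read valley gentle

Derivation:
Line 1: ['structure', 'sun', 'from'] (min_width=18, slack=2)
Line 2: ['display', 'you', 'to', 'table'] (min_width=20, slack=0)
Line 3: ['library', 'string', 'cat'] (min_width=18, slack=2)
Line 4: ['read', 'valley', 'gentle'] (min_width=18, slack=2)
Line 5: ['night', 'sleepy'] (min_width=12, slack=8)
Line 6: ['importance', 'in', 'bright'] (min_width=20, slack=0)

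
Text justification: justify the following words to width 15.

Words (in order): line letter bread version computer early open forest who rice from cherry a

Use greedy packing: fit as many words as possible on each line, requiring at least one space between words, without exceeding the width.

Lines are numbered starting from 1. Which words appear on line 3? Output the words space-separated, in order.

Line 1: ['line', 'letter'] (min_width=11, slack=4)
Line 2: ['bread', 'version'] (min_width=13, slack=2)
Line 3: ['computer', 'early'] (min_width=14, slack=1)
Line 4: ['open', 'forest', 'who'] (min_width=15, slack=0)
Line 5: ['rice', 'from'] (min_width=9, slack=6)
Line 6: ['cherry', 'a'] (min_width=8, slack=7)

Answer: computer early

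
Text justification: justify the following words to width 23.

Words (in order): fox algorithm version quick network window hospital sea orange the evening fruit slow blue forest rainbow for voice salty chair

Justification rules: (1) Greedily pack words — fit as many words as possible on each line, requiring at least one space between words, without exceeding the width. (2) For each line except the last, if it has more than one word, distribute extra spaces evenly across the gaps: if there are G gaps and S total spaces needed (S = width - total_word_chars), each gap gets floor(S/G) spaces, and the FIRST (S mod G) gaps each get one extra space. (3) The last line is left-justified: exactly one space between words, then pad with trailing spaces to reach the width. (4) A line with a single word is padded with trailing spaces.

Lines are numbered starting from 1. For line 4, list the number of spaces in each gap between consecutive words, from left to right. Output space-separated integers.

Line 1: ['fox', 'algorithm', 'version'] (min_width=21, slack=2)
Line 2: ['quick', 'network', 'window'] (min_width=20, slack=3)
Line 3: ['hospital', 'sea', 'orange', 'the'] (min_width=23, slack=0)
Line 4: ['evening', 'fruit', 'slow', 'blue'] (min_width=23, slack=0)
Line 5: ['forest', 'rainbow', 'for'] (min_width=18, slack=5)
Line 6: ['voice', 'salty', 'chair'] (min_width=17, slack=6)

Answer: 1 1 1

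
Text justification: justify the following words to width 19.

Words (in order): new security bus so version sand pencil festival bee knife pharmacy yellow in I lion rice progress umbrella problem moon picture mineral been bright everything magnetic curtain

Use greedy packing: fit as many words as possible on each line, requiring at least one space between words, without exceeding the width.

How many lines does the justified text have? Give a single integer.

Answer: 11

Derivation:
Line 1: ['new', 'security', 'bus', 'so'] (min_width=19, slack=0)
Line 2: ['version', 'sand', 'pencil'] (min_width=19, slack=0)
Line 3: ['festival', 'bee', 'knife'] (min_width=18, slack=1)
Line 4: ['pharmacy', 'yellow', 'in'] (min_width=18, slack=1)
Line 5: ['I', 'lion', 'rice'] (min_width=11, slack=8)
Line 6: ['progress', 'umbrella'] (min_width=17, slack=2)
Line 7: ['problem', 'moon'] (min_width=12, slack=7)
Line 8: ['picture', 'mineral'] (min_width=15, slack=4)
Line 9: ['been', 'bright'] (min_width=11, slack=8)
Line 10: ['everything', 'magnetic'] (min_width=19, slack=0)
Line 11: ['curtain'] (min_width=7, slack=12)
Total lines: 11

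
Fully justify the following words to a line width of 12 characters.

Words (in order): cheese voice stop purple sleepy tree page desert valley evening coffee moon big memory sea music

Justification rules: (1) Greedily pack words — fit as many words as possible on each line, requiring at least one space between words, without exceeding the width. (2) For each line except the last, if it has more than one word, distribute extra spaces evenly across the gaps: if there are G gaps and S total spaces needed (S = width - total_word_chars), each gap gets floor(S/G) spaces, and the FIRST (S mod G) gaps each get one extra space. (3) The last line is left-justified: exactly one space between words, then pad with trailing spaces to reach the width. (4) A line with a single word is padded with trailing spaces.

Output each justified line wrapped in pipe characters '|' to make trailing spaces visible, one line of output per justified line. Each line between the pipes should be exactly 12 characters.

Line 1: ['cheese', 'voice'] (min_width=12, slack=0)
Line 2: ['stop', 'purple'] (min_width=11, slack=1)
Line 3: ['sleepy', 'tree'] (min_width=11, slack=1)
Line 4: ['page', 'desert'] (min_width=11, slack=1)
Line 5: ['valley'] (min_width=6, slack=6)
Line 6: ['evening'] (min_width=7, slack=5)
Line 7: ['coffee', 'moon'] (min_width=11, slack=1)
Line 8: ['big', 'memory'] (min_width=10, slack=2)
Line 9: ['sea', 'music'] (min_width=9, slack=3)

Answer: |cheese voice|
|stop  purple|
|sleepy  tree|
|page  desert|
|valley      |
|evening     |
|coffee  moon|
|big   memory|
|sea music   |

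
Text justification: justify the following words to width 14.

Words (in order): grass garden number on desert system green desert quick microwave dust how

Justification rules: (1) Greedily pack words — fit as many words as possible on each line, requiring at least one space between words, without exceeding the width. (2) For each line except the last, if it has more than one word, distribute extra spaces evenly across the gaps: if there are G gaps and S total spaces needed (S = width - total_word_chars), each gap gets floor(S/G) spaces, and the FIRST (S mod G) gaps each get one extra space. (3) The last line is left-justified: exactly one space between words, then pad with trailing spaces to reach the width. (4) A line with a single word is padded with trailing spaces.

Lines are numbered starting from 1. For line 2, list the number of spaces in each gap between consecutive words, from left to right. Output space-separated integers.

Line 1: ['grass', 'garden'] (min_width=12, slack=2)
Line 2: ['number', 'on'] (min_width=9, slack=5)
Line 3: ['desert', 'system'] (min_width=13, slack=1)
Line 4: ['green', 'desert'] (min_width=12, slack=2)
Line 5: ['quick'] (min_width=5, slack=9)
Line 6: ['microwave', 'dust'] (min_width=14, slack=0)
Line 7: ['how'] (min_width=3, slack=11)

Answer: 6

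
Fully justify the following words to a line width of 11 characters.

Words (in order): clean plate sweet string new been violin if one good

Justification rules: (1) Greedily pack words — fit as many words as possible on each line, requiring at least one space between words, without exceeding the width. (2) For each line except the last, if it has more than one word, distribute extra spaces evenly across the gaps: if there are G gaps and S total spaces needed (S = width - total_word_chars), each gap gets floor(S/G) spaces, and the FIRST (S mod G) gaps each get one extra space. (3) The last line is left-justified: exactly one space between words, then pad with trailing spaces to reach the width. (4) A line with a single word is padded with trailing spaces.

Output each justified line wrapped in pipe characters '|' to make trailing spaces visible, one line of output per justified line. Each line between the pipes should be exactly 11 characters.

Line 1: ['clean', 'plate'] (min_width=11, slack=0)
Line 2: ['sweet'] (min_width=5, slack=6)
Line 3: ['string', 'new'] (min_width=10, slack=1)
Line 4: ['been', 'violin'] (min_width=11, slack=0)
Line 5: ['if', 'one', 'good'] (min_width=11, slack=0)

Answer: |clean plate|
|sweet      |
|string  new|
|been violin|
|if one good|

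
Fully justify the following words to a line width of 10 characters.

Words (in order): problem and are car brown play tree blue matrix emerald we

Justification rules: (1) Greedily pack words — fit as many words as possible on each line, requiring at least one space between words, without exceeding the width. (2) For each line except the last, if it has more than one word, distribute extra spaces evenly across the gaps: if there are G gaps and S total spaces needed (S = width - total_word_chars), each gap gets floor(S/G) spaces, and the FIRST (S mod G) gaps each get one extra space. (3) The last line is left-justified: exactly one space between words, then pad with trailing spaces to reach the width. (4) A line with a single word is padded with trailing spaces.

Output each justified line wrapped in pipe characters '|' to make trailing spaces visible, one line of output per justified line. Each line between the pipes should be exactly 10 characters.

Line 1: ['problem'] (min_width=7, slack=3)
Line 2: ['and', 'are'] (min_width=7, slack=3)
Line 3: ['car', 'brown'] (min_width=9, slack=1)
Line 4: ['play', 'tree'] (min_width=9, slack=1)
Line 5: ['blue'] (min_width=4, slack=6)
Line 6: ['matrix'] (min_width=6, slack=4)
Line 7: ['emerald', 'we'] (min_width=10, slack=0)

Answer: |problem   |
|and    are|
|car  brown|
|play  tree|
|blue      |
|matrix    |
|emerald we|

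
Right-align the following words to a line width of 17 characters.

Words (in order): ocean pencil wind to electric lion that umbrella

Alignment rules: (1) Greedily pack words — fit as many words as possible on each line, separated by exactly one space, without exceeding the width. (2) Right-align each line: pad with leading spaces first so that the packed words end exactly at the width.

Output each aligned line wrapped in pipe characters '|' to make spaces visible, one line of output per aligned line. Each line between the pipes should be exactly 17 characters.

Answer: |ocean pencil wind|
| to electric lion|
|    that umbrella|

Derivation:
Line 1: ['ocean', 'pencil', 'wind'] (min_width=17, slack=0)
Line 2: ['to', 'electric', 'lion'] (min_width=16, slack=1)
Line 3: ['that', 'umbrella'] (min_width=13, slack=4)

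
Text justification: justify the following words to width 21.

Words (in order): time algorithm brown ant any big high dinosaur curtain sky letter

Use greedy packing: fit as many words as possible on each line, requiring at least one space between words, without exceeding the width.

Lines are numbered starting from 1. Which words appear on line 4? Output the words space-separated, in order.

Line 1: ['time', 'algorithm', 'brown'] (min_width=20, slack=1)
Line 2: ['ant', 'any', 'big', 'high'] (min_width=16, slack=5)
Line 3: ['dinosaur', 'curtain', 'sky'] (min_width=20, slack=1)
Line 4: ['letter'] (min_width=6, slack=15)

Answer: letter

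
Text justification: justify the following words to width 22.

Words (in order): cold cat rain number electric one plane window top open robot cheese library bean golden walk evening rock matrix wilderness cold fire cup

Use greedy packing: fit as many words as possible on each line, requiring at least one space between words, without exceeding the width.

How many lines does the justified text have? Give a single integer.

Line 1: ['cold', 'cat', 'rain', 'number'] (min_width=20, slack=2)
Line 2: ['electric', 'one', 'plane'] (min_width=18, slack=4)
Line 3: ['window', 'top', 'open', 'robot'] (min_width=21, slack=1)
Line 4: ['cheese', 'library', 'bean'] (min_width=19, slack=3)
Line 5: ['golden', 'walk', 'evening'] (min_width=19, slack=3)
Line 6: ['rock', 'matrix', 'wilderness'] (min_width=22, slack=0)
Line 7: ['cold', 'fire', 'cup'] (min_width=13, slack=9)
Total lines: 7

Answer: 7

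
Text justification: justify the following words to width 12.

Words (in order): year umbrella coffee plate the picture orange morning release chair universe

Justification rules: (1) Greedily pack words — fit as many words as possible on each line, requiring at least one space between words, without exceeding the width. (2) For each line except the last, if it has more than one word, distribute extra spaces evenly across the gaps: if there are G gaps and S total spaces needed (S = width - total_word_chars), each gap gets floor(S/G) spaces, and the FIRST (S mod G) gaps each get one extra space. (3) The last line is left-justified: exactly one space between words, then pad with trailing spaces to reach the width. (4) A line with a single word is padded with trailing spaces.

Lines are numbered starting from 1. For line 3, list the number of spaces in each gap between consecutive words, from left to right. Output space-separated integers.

Answer: 1

Derivation:
Line 1: ['year'] (min_width=4, slack=8)
Line 2: ['umbrella'] (min_width=8, slack=4)
Line 3: ['coffee', 'plate'] (min_width=12, slack=0)
Line 4: ['the', 'picture'] (min_width=11, slack=1)
Line 5: ['orange'] (min_width=6, slack=6)
Line 6: ['morning'] (min_width=7, slack=5)
Line 7: ['release'] (min_width=7, slack=5)
Line 8: ['chair'] (min_width=5, slack=7)
Line 9: ['universe'] (min_width=8, slack=4)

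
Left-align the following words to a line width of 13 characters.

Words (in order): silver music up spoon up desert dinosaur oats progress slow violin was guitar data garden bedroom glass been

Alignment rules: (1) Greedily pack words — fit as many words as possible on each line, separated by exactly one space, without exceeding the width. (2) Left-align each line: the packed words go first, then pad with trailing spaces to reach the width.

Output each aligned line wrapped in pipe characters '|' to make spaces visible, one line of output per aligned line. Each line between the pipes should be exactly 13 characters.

Line 1: ['silver', 'music'] (min_width=12, slack=1)
Line 2: ['up', 'spoon', 'up'] (min_width=11, slack=2)
Line 3: ['desert'] (min_width=6, slack=7)
Line 4: ['dinosaur', 'oats'] (min_width=13, slack=0)
Line 5: ['progress', 'slow'] (min_width=13, slack=0)
Line 6: ['violin', 'was'] (min_width=10, slack=3)
Line 7: ['guitar', 'data'] (min_width=11, slack=2)
Line 8: ['garden'] (min_width=6, slack=7)
Line 9: ['bedroom', 'glass'] (min_width=13, slack=0)
Line 10: ['been'] (min_width=4, slack=9)

Answer: |silver music |
|up spoon up  |
|desert       |
|dinosaur oats|
|progress slow|
|violin was   |
|guitar data  |
|garden       |
|bedroom glass|
|been         |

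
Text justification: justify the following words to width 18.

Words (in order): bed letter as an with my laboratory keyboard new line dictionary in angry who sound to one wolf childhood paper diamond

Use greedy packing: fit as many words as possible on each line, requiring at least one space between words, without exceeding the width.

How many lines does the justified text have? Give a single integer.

Line 1: ['bed', 'letter', 'as', 'an'] (min_width=16, slack=2)
Line 2: ['with', 'my', 'laboratory'] (min_width=18, slack=0)
Line 3: ['keyboard', 'new', 'line'] (min_width=17, slack=1)
Line 4: ['dictionary', 'in'] (min_width=13, slack=5)
Line 5: ['angry', 'who', 'sound', 'to'] (min_width=18, slack=0)
Line 6: ['one', 'wolf', 'childhood'] (min_width=18, slack=0)
Line 7: ['paper', 'diamond'] (min_width=13, slack=5)
Total lines: 7

Answer: 7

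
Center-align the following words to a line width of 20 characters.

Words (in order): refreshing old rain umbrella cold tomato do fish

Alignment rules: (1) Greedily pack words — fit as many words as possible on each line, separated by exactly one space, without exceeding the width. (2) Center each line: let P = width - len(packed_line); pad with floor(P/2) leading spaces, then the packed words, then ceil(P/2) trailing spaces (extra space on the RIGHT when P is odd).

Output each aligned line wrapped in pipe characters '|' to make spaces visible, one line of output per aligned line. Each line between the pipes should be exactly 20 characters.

Line 1: ['refreshing', 'old', 'rain'] (min_width=19, slack=1)
Line 2: ['umbrella', 'cold', 'tomato'] (min_width=20, slack=0)
Line 3: ['do', 'fish'] (min_width=7, slack=13)

Answer: |refreshing old rain |
|umbrella cold tomato|
|      do fish       |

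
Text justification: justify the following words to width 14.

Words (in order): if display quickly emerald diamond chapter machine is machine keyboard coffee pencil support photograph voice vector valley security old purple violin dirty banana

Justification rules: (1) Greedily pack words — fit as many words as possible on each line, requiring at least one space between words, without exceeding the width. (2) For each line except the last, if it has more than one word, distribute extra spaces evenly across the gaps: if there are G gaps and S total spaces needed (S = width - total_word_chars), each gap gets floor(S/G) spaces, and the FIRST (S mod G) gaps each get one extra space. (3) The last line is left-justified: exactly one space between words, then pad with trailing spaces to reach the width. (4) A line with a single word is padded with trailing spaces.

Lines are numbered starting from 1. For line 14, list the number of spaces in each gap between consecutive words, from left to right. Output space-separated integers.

Line 1: ['if', 'display'] (min_width=10, slack=4)
Line 2: ['quickly'] (min_width=7, slack=7)
Line 3: ['emerald'] (min_width=7, slack=7)
Line 4: ['diamond'] (min_width=7, slack=7)
Line 5: ['chapter'] (min_width=7, slack=7)
Line 6: ['machine', 'is'] (min_width=10, slack=4)
Line 7: ['machine'] (min_width=7, slack=7)
Line 8: ['keyboard'] (min_width=8, slack=6)
Line 9: ['coffee', 'pencil'] (min_width=13, slack=1)
Line 10: ['support'] (min_width=7, slack=7)
Line 11: ['photograph'] (min_width=10, slack=4)
Line 12: ['voice', 'vector'] (min_width=12, slack=2)
Line 13: ['valley'] (min_width=6, slack=8)
Line 14: ['security', 'old'] (min_width=12, slack=2)
Line 15: ['purple', 'violin'] (min_width=13, slack=1)
Line 16: ['dirty', 'banana'] (min_width=12, slack=2)

Answer: 3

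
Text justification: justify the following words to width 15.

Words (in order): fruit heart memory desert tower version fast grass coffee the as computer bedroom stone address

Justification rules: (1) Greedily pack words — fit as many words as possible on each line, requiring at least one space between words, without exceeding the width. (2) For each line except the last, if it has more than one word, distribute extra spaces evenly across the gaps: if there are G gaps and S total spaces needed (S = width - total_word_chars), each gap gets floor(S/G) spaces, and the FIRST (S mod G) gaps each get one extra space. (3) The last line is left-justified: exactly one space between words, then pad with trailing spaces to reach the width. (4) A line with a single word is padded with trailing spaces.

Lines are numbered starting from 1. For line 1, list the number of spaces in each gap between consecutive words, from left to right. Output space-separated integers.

Line 1: ['fruit', 'heart'] (min_width=11, slack=4)
Line 2: ['memory', 'desert'] (min_width=13, slack=2)
Line 3: ['tower', 'version'] (min_width=13, slack=2)
Line 4: ['fast', 'grass'] (min_width=10, slack=5)
Line 5: ['coffee', 'the', 'as'] (min_width=13, slack=2)
Line 6: ['computer'] (min_width=8, slack=7)
Line 7: ['bedroom', 'stone'] (min_width=13, slack=2)
Line 8: ['address'] (min_width=7, slack=8)

Answer: 5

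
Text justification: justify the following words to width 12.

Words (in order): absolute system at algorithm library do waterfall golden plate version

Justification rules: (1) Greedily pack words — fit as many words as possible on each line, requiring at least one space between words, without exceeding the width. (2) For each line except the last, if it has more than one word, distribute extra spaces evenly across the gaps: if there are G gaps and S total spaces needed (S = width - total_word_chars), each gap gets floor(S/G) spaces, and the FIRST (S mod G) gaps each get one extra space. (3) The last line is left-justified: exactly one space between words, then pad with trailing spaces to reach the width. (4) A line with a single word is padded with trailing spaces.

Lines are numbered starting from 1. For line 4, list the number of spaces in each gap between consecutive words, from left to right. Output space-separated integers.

Answer: 3

Derivation:
Line 1: ['absolute'] (min_width=8, slack=4)
Line 2: ['system', 'at'] (min_width=9, slack=3)
Line 3: ['algorithm'] (min_width=9, slack=3)
Line 4: ['library', 'do'] (min_width=10, slack=2)
Line 5: ['waterfall'] (min_width=9, slack=3)
Line 6: ['golden', 'plate'] (min_width=12, slack=0)
Line 7: ['version'] (min_width=7, slack=5)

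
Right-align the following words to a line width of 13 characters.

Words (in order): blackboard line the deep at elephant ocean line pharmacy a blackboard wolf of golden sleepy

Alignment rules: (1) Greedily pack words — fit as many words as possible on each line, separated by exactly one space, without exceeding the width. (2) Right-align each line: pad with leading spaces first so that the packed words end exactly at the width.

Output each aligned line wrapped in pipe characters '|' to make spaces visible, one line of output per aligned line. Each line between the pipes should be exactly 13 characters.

Answer: |   blackboard|
|line the deep|
|  at elephant|
|   ocean line|
|   pharmacy a|
|   blackboard|
|      wolf of|
|golden sleepy|

Derivation:
Line 1: ['blackboard'] (min_width=10, slack=3)
Line 2: ['line', 'the', 'deep'] (min_width=13, slack=0)
Line 3: ['at', 'elephant'] (min_width=11, slack=2)
Line 4: ['ocean', 'line'] (min_width=10, slack=3)
Line 5: ['pharmacy', 'a'] (min_width=10, slack=3)
Line 6: ['blackboard'] (min_width=10, slack=3)
Line 7: ['wolf', 'of'] (min_width=7, slack=6)
Line 8: ['golden', 'sleepy'] (min_width=13, slack=0)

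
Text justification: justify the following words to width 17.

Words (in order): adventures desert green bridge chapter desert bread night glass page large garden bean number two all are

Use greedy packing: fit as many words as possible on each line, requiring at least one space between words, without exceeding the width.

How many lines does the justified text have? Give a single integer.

Line 1: ['adventures', 'desert'] (min_width=17, slack=0)
Line 2: ['green', 'bridge'] (min_width=12, slack=5)
Line 3: ['chapter', 'desert'] (min_width=14, slack=3)
Line 4: ['bread', 'night', 'glass'] (min_width=17, slack=0)
Line 5: ['page', 'large', 'garden'] (min_width=17, slack=0)
Line 6: ['bean', 'number', 'two'] (min_width=15, slack=2)
Line 7: ['all', 'are'] (min_width=7, slack=10)
Total lines: 7

Answer: 7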